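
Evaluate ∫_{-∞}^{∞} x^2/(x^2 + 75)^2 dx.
Let f(z) = z^2/(z^2 + 75)^2. The denominator has no real zeros and deg Q - deg P = 2 ≥ 2, so the integral of f over the upper semicircle |z| = R tends to 0 as R → ∞. Closing the contour in the upper half-plane,
  ∫_{-∞}^{∞} f(x) dx = 2πi · Σ Res(f, z_k)  over the poles with Im z_k > 0.

Zeros of the denominator: z^2 + 75 = 0 gives z = ±5*sqrt(3)*I.
Upper half-plane: z = 5*sqrt(3)*I (a pole of order 2).

Write f(z) = g(z)/(z - 5*sqrt(3)*I)^2 with g(z) = z^2/(z + 5*sqrt(3)*I)^2. For a double pole, Res(f, z₀) = g'(z₀):
  g'(z) = 10*sqrt(3)*I*z/(z + 5*sqrt(3)*I)^3
  Res(f, 5*sqrt(3)*I) = g'(5*sqrt(3)*I) = -sqrt(3)*I/60

∫_{-∞}^{∞} f(x) dx = 2πi · (-sqrt(3)*I/60) = sqrt(3)*pi/30

Final answer: sqrt(3)*pi/30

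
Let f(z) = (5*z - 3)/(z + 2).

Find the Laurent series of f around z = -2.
Put w = z - (-2), i.e. z = w - 2. The denominator is w, so it suffices to rewrite the numerator in powers of w.

P(z) = 5*z - 3
P(w - 2) = -13 + 5*w

Dividing each term by w:
  f = -13/w + 5

Substituting back w = z + 2:
  f(z) = -13/(z + 2) + 5

The series is finite because the numerator is a polynomial; the negative powers form the principal part, and the coefficient of 1/(z + 2) gives Res(f, -2) = -13.

Final answer: -13/(z + 2) + 5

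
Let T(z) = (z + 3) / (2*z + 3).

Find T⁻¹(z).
Set w = T(z) = (z + 3) / (2*z + 3) and solve for z:
  w*(2*z + 3) = z + 3
  3*w + z*(2*w - 1) - 3 = 0
  z*(2*w - 1) = 3 - 3*w
  z = (3*w - 3)/(1 - 2*w)
Renaming the variable, T⁻¹(z) = (3*z - 3)/(-2*z + 1) = (-3*z + 3)/(2*z - 1).
(Check: ad - bc = -3 ≠ 0, so T is invertible.)

Final answer: (-3*z + 3)/(2*z - 1)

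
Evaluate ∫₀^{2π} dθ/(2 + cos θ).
Let J = ∫₀^{2π} dθ/(2 + cos θ).
Put z = e^{iθ}: then cos θ = (z + 1/z)/2, dθ = dz/(iz), and z runs once counterclockwise around |z| = 1:
  J = ∮_{|z|=1} 1/(2 + (z + 1/z)/2) · dz/(iz) = (2/i) ∮_{|z|=1} dz/(z^2 + 4*z + 1).
The roots of z^2 + 4*z + 1 are z = (-2 ± sqrt(2^2 - 1^2)), with sqrt(3) = sqrt(3); their product is 1, so only z₊ = -2 + sqrt(3) lies inside the unit circle (z₋ = -2 - sqrt(3) lies outside).
z₊ is a simple zero of q(z) = z^2 + 4*z + 1, so Res(1/q, z₊) = 1/q'(z₊) with q'(z) = 2*z + 4; and q'(z₊) = (z₊ - z₋) = 2*sqrt(3).
Therefore J = (2/i) · 2πi · 1/(2*sqrt(3)) = 2*pi/(sqrt(3)) = 2*sqrt(3)*pi/3

Final answer: 2*sqrt(3)*pi/3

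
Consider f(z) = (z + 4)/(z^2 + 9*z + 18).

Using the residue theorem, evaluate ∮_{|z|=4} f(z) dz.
2*I*pi/3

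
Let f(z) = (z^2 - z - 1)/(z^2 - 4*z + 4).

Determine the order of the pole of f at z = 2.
2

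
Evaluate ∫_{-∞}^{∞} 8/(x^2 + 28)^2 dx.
Let f(z) = 8/(z^2 + 28)^2. The denominator has no real zeros and deg Q - deg P = 4 ≥ 2, so the integral of f over the upper semicircle |z| = R tends to 0 as R → ∞. Closing the contour in the upper half-plane,
  ∫_{-∞}^{∞} f(x) dx = 2πi · Σ Res(f, z_k)  over the poles with Im z_k > 0.

Zeros of the denominator: z^2 + 28 = 0 gives z = ±2*sqrt(7)*I.
Upper half-plane: z = 2*sqrt(7)*I (a pole of order 2).

Write f(z) = g(z)/(z - 2*sqrt(7)*I)^2 with g(z) = 8/(z + 2*sqrt(7)*I)^2. For a double pole, Res(f, z₀) = g'(z₀):
  g'(z) = -16/(z + 2*sqrt(7)*I)^3
  Res(f, 2*sqrt(7)*I) = g'(2*sqrt(7)*I) = -sqrt(7)*I/196

∫_{-∞}^{∞} f(x) dx = 2πi · (-sqrt(7)*I/196) = sqrt(7)*pi/98

Final answer: sqrt(7)*pi/98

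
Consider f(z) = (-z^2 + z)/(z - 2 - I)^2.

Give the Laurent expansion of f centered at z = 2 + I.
Put w = z - (2 + I), i.e. z = w + 2 + I. The denominator is w^2, so it suffices to rewrite the numerator in powers of w.

P(z) = -z^2 + z
P(w + 2 + I) = -1 - 3*I + (-3 - 2*I)*w - w^2

Dividing each term by w^2:
  f = (-1 - 3*I)/w^2 + (-3 - 2*I)/w - 1

Substituting back w = z - 2 - I:
  f(z) = (-1 - 3*I)/(z - 2 - I)^2 + (-3 - 2*I)/(z - 2 - I) - 1

The series is finite because the numerator is a polynomial; the negative powers form the principal part, and the coefficient of 1/(z - 2 - I) gives Res(f, 2 + I) = -3 - 2*I.

Final answer: (-1 - 3*I)/(z - 2 - I)^2 + (-3 - 2*I)/(z - 2 - I) - 1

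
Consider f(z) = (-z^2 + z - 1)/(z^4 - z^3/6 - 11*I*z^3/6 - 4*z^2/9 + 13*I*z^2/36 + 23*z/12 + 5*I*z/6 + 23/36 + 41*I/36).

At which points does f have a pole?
{-1 + 2*I/3, -1/3 - I/3, 1/2 + 2*I, 1 - I/2}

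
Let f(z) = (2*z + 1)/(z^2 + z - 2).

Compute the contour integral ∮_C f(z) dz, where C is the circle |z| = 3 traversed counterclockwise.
By the residue theorem, ∮_C f(z) dz = 2πi · (sum of the residues of f at the poles inside |z| = 3).

The denominator factors as (z + 2)*(z - 1), so the singularities of f are simple poles at z = -2, z = 1.
  |-2|² = 4 < 9 = 3², so this pole is inside the contour.
  |1|² = 1 < 9 = 3², so this pole is inside the contour.

With P(z) = 2*z + 1 and Q(z) = z^2 + z - 2, each pole is simple, so Res(f, z₀) = P(z₀)/Q'(z₀) with Q'(z) = 2*z + 1.
  Res(f, -2) = P(-2)/Q'(-2) = (-3)/(-3) = 1
  Res(f, 1) = P(1)/Q'(1) = (3)/(3) = 1

Sum of residues inside C: 2
∮_C f(z) dz = 2πi · (2) = 4*I*pi

Final answer: 4*I*pi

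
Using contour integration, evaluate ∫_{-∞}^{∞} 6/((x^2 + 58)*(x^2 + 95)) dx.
Let f(z) = 6/((z^2 + 58)*(z^2 + 95)). The denominator has no real zeros and deg Q - deg P = 4 ≥ 2, so the integral of f over the upper semicircle |z| = R tends to 0 as R → ∞. Closing the contour in the upper half-plane,
  ∫_{-∞}^{∞} f(x) dx = 2πi · Σ Res(f, z_k)  over the poles with Im z_k > 0.

Zeros of the denominator: z^2 + 95 = 0 gives z = ±sqrt(95)*I; z^2 + 58 = 0 gives z = ±sqrt(58)*I.
Upper half-plane: z = sqrt(58)*I, z = sqrt(95)*I (simple).

Each pole is a simple zero of Q(z) = z^4 + 153*z^2 + 5510, so Res(f, z₀) = P(z₀)/Q'(z₀) with P(z) = 6, Q'(z) = 4*z^3 + 306*z:
  Res(f, sqrt(58)*I) = (6)/(74*sqrt(58)*I) = -3*sqrt(58)*I/2146
  Res(f, sqrt(95)*I) = (6)/(-74*sqrt(95)*I) = 3*sqrt(95)*I/3515

Sum of residues: 3*I*(-95*sqrt(58) + 58*sqrt(95))/203870
∫_{-∞}^{∞} f(x) dx = 2πi · (3*I*(-95*sqrt(58) + 58*sqrt(95))/203870) = 3*pi*(-58*sqrt(95) + 95*sqrt(58))/101935

Final answer: 3*pi*(-58*sqrt(95) + 95*sqrt(58))/101935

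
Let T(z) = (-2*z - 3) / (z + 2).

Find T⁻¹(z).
Set w = T(z) = (-2*z - 3) / (z + 2) and solve for z:
  w*(z + 2) = -2*z - 3
  2*w + z*(w + 2) + 3 = 0
  z*(w + 2) = -2*w - 3
  z = (2*w + 3)/(-w - 2)
Renaming the variable, T⁻¹(z) = (2*z + 3)/(-z - 2) = (-2*z - 3)/(z + 2).
(Check: ad - bc = -1 ≠ 0, so T is invertible.)

Final answer: (-2*z - 3)/(z + 2)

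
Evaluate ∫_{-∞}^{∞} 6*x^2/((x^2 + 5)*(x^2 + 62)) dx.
Let f(z) = 6*z^2/((z^2 + 5)*(z^2 + 62)). The denominator has no real zeros and deg Q - deg P = 2 ≥ 2, so the integral of f over the upper semicircle |z| = R tends to 0 as R → ∞. Closing the contour in the upper half-plane,
  ∫_{-∞}^{∞} f(x) dx = 2πi · Σ Res(f, z_k)  over the poles with Im z_k > 0.

Zeros of the denominator: z^2 + 62 = 0 gives z = ±sqrt(62)*I; z^2 + 5 = 0 gives z = ±sqrt(5)*I.
Upper half-plane: z = sqrt(5)*I, z = sqrt(62)*I (simple).

Each pole is a simple zero of Q(z) = z^4 + 67*z^2 + 310, so Res(f, z₀) = P(z₀)/Q'(z₀) with P(z) = 6*z^2, Q'(z) = 4*z^3 + 134*z:
  Res(f, sqrt(5)*I) = (-30)/(114*sqrt(5)*I) = sqrt(5)*I/19
  Res(f, sqrt(62)*I) = (-372)/(-114*sqrt(62)*I) = -sqrt(62)*I/19

Sum of residues: I*(-sqrt(62) + sqrt(5))/19
∫_{-∞}^{∞} f(x) dx = 2πi · (I*(-sqrt(62) + sqrt(5))/19) = 2*pi*(-sqrt(5) + sqrt(62))/19

Final answer: 2*pi*(-sqrt(5) + sqrt(62))/19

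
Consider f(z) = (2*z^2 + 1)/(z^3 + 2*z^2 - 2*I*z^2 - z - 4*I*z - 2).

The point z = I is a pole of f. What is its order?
Factor the denominator:
  z^3 + 2*z^2 - 2*I*z^2 - z - 4*I*z - 2 = (z - I)^2*(z + 2)

The numerator P(z) = 2*z^2 + 1 has P(I) = -1 ≠ 0, so no factor of (z - I) cancels.
Near z = I we can therefore write f(z) = g(z)/(z - I)^2 with g analytic at I and g(I) ≠ 0 (g is the numerator divided by the remaining denominator factors).

Hence z = I is a pole of order 2.

Final answer: 2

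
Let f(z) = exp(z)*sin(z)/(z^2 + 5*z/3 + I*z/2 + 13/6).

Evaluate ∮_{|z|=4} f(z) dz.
pi*(180/229 + 24*I/229)*exp(-1 - 3*I/2)*sin(1 + 3*I/2) + pi*(-180/229 - 24*I/229)*exp(-2/3 + I)*sin(2/3 - I)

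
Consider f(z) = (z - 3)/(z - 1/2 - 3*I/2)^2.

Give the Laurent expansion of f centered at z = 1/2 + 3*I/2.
(-5/2 + 3*I/2)/(z - 1/2 - 3*I/2)^2 + 1/(z - 1/2 - 3*I/2)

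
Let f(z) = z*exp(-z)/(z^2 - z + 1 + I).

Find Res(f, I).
Write f(z) = P(z)/Q(z) with P(z) = z*exp(-z) and Q(z) = z^2 - z + 1 + I.
The denominator factors as Q(z) = (z - 1 + I)*(z - I), so z = I is a simple zero of Q and P is analytic there; z = I is therefore a simple pole and
  Res(f, z₀) = P(z₀)/Q'(z₀).

Q'(z) = 2*z - 1, so Q'(I) = -1 + 2*I.
P(I) = I*exp(-I).

Res(f, I) = (I*exp(-I))/(-1 + 2*I) = (2/5 - I/5)*exp(-I)

Final answer: (2/5 - I/5)*exp(-I)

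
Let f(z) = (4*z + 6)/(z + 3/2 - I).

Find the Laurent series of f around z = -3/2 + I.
4*I/(z + 3/2 - I) + 4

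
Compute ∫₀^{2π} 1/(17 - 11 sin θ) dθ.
Call the integral J. The integrand is 2π-periodic and we integrate over a full period, so shifting θ does not change the value (θ → θ + π/2 turns sin θ into cos θ; θ → θ + π flips the sign of the trig term). Hence
  J = ∫₀^{2π} dθ/(17 + 11 cos θ).
Put z = e^{iθ}: then cos θ = (z + 1/z)/2, dθ = dz/(iz), and z runs once counterclockwise around |z| = 1:
  J = ∮_{|z|=1} 1/(17 + 11*(z + 1/z)/2) · dz/(iz) = (2/i) ∮_{|z|=1} dz/(11*z^2 + 34*z + 11).
The roots of 11*z^2 + 34*z + 11 are z = (-17 ± sqrt(17^2 - 11^2))/11, with sqrt(168) = 2*sqrt(42); their product is 1, so only z₊ = -17/11 + 2*sqrt(42)/11 lies inside the unit circle (z₋ = -17/11 - 2*sqrt(42)/11 lies outside).
z₊ is a simple zero of q(z) = 11*z^2 + 34*z + 11, so Res(1/q, z₊) = 1/q'(z₊) with q'(z) = 22*z + 34; and q'(z₊) = 11*(z₊ - z₋) = 4*sqrt(42).
Therefore J = (2/i) · 2πi · 1/(4*sqrt(42)) = 2*pi/(2*sqrt(42)) = sqrt(42)*pi/42

Final answer: sqrt(42)*pi/42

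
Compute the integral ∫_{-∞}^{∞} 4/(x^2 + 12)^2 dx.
Let f(z) = 4/(z^2 + 12)^2. The denominator has no real zeros and deg Q - deg P = 4 ≥ 2, so the integral of f over the upper semicircle |z| = R tends to 0 as R → ∞. Closing the contour in the upper half-plane,
  ∫_{-∞}^{∞} f(x) dx = 2πi · Σ Res(f, z_k)  over the poles with Im z_k > 0.

Zeros of the denominator: z^2 + 12 = 0 gives z = ±2*sqrt(3)*I.
Upper half-plane: z = 2*sqrt(3)*I (a pole of order 2).

Write f(z) = g(z)/(z - 2*sqrt(3)*I)^2 with g(z) = 4/(z + 2*sqrt(3)*I)^2. For a double pole, Res(f, z₀) = g'(z₀):
  g'(z) = -8/(z + 2*sqrt(3)*I)^3
  Res(f, 2*sqrt(3)*I) = g'(2*sqrt(3)*I) = -sqrt(3)*I/72

∫_{-∞}^{∞} f(x) dx = 2πi · (-sqrt(3)*I/72) = sqrt(3)*pi/36

Final answer: sqrt(3)*pi/36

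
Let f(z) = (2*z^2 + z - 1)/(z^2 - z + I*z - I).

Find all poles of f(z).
The singularities of f are the zeros of the denominator. Factoring,
  z^2 - z + I*z - I = (z + I)*(z - 1)
so the candidates are z = -I, z = 1.

Check the numerator P(z) = 2*z^2 + z - 1 at each one:
  P(-I) = -3 - I ≠ 0, so z = -I is a (simple) pole.
  P(1) = 2 ≠ 0, so z = 1 is a (simple) pole.

Poles of f: {-I, 1}

Final answer: {-I, 1}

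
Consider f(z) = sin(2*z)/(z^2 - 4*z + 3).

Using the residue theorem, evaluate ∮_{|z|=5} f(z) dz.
By the residue theorem, ∮_C f(z) dz = 2πi · (sum of the residues of f at the poles inside |z| = 5).

The denominator factors as (z - 1)*(z - 3), so the singularities of f are simple poles at z = 1, z = 3.
  |1|² = 1 < 25 = 5², so this pole is inside the contour.
  |3|² = 9 < 25 = 5², so this pole is inside the contour.

With P(z) = sin(2*z) and Q(z) = z^2 - 4*z + 3, each pole is simple, so Res(f, z₀) = P(z₀)/Q'(z₀) with Q'(z) = 2*z - 4.
  Res(f, 1) = P(1)/Q'(1) = (sin(2))/(-2) = -sin(2)/2
  Res(f, 3) = P(3)/Q'(3) = (sin(6))/(2) = sin(6)/2

Sum of residues inside C: -sin(2)/2 + sin(6)/2
∮_C f(z) dz = 2πi · (-sin(2)/2 + sin(6)/2) = -I*pi*sin(2) + I*pi*sin(6)

Final answer: -I*pi*sin(2) + I*pi*sin(6)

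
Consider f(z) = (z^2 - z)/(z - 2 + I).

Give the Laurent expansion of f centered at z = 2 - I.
(1 - 3*I)/(z - 2 + I) + 3 - 2*I + (z - 2 + I)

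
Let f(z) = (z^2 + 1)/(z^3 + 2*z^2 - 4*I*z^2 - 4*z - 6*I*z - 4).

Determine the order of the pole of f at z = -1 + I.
Factor the denominator:
  z^3 + 2*z^2 - 4*I*z^2 - 4*z - 6*I*z - 4 = (z + 1 - I)^2*(z - 2*I)

The numerator P(z) = z^2 + 1 has P(-1 + I) = 1 - 2*I ≠ 0, so no factor of (z + 1 - I) cancels.
Near z = -1 + I we can therefore write f(z) = g(z)/(z + 1 - I)^2 with g analytic at -1 + I and g(-1 + I) ≠ 0 (g is the numerator divided by the remaining denominator factors).

Hence z = -1 + I is a pole of order 2.

Final answer: 2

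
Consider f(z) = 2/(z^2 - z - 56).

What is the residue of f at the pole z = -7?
-2/15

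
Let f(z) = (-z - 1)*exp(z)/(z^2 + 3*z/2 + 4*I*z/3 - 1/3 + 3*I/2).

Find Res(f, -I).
(-78/97 + 30*I/97)*exp(-I)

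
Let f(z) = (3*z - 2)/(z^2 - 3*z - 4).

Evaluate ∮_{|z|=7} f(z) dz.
By the residue theorem, ∮_C f(z) dz = 2πi · (sum of the residues of f at the poles inside |z| = 7).

The denominator factors as (z - 4)*(z + 1), so the singularities of f are simple poles at z = 4, z = -1.
  |4|² = 16 < 49 = 7², so this pole is inside the contour.
  |-1|² = 1 < 49 = 7², so this pole is inside the contour.

With P(z) = 3*z - 2 and Q(z) = z^2 - 3*z - 4, each pole is simple, so Res(f, z₀) = P(z₀)/Q'(z₀) with Q'(z) = 2*z - 3.
  Res(f, 4) = P(4)/Q'(4) = (10)/(5) = 2
  Res(f, -1) = P(-1)/Q'(-1) = (-5)/(-5) = 1

Sum of residues inside C: 3
∮_C f(z) dz = 2πi · (3) = 6*I*pi

Final answer: 6*I*pi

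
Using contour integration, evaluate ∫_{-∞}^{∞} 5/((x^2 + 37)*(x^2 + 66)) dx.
Let f(z) = 5/((z^2 + 37)*(z^2 + 66)). The denominator has no real zeros and deg Q - deg P = 4 ≥ 2, so the integral of f over the upper semicircle |z| = R tends to 0 as R → ∞. Closing the contour in the upper half-plane,
  ∫_{-∞}^{∞} f(x) dx = 2πi · Σ Res(f, z_k)  over the poles with Im z_k > 0.

Zeros of the denominator: z^2 + 66 = 0 gives z = ±sqrt(66)*I; z^2 + 37 = 0 gives z = ±sqrt(37)*I.
Upper half-plane: z = sqrt(37)*I, z = sqrt(66)*I (simple).

Each pole is a simple zero of Q(z) = z^4 + 103*z^2 + 2442, so Res(f, z₀) = P(z₀)/Q'(z₀) with P(z) = 5, Q'(z) = 4*z^3 + 206*z:
  Res(f, sqrt(37)*I) = (5)/(58*sqrt(37)*I) = -5*sqrt(37)*I/2146
  Res(f, sqrt(66)*I) = (5)/(-58*sqrt(66)*I) = 5*sqrt(66)*I/3828

Sum of residues: 5*I*(-66*sqrt(37) + 37*sqrt(66))/141636
∫_{-∞}^{∞} f(x) dx = 2πi · (5*I*(-66*sqrt(37) + 37*sqrt(66))/141636) = 5*pi*(-37*sqrt(66) + 66*sqrt(37))/70818

Final answer: 5*pi*(-37*sqrt(66) + 66*sqrt(37))/70818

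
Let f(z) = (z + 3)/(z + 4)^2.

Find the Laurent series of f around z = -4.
Put w = z - (-4), i.e. z = w - 4. The denominator is w^2, so it suffices to rewrite the numerator in powers of w.

P(z) = z + 3
P(w - 4) = -1 + w

Dividing each term by w^2:
  f = -1/w^2 + 1/w

Substituting back w = z + 4:
  f(z) = -1/(z + 4)^2 + 1/(z + 4)

The series is finite because the numerator is a polynomial; the negative powers form the principal part, and the coefficient of 1/(z + 4) gives Res(f, -4) = 1.

Final answer: -1/(z + 4)^2 + 1/(z + 4)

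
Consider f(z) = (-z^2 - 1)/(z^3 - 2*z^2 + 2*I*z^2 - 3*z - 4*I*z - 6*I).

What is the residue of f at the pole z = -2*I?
Write f(z) = P(z)/Q(z) with P(z) = -z^2 - 1 and Q(z) = z^3 - 2*z^2 + 2*I*z^2 - 3*z - 4*I*z - 6*I.
The denominator factors as Q(z) = (z + 2*I)*(z + 1)*(z - 3), so z = -2*I is a simple zero of Q and P is analytic there; z = -2*I is therefore a simple pole and
  Res(f, z₀) = P(z₀)/Q'(z₀).

Q'(z) = 3*z^2 - 4*z + 4*I*z - 3 - 4*I, so Q'(-2*I) = -7 + 4*I.
P(-2*I) = 3.

Res(f, -2*I) = (3)/(-7 + 4*I) = -21/65 - 12*I/65

Final answer: -21/65 - 12*I/65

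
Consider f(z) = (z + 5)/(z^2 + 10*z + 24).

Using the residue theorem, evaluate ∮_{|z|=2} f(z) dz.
By the residue theorem, ∮_C f(z) dz = 2πi · (sum of the residues of f at the poles inside |z| = 2).

The denominator factors as (z + 6)*(z + 4), so the singularities of f are simple poles at z = -6, z = -4.
  |-6|² = 36 > 4 = 2², so this pole is outside the contour.
  |-4|² = 16 > 4 = 2², so this pole is outside the contour.

No pole lies inside the contour, so f is analytic on and inside C and the integral is 0 (Cauchy's theorem).

Final answer: 0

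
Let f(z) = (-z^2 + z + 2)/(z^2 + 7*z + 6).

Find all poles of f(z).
The singularities of f are the zeros of the denominator. Factoring,
  z^2 + 7*z + 6 = (z + 6)*(z + 1)
so the candidates are z = -6, z = -1.

Check the numerator P(z) = -z^2 + z + 2 at each one:
  P(-6) = -40 ≠ 0, so z = -6 is a (simple) pole.
  P(-1) = 0, so the factor (z + 1) cancels and z = -1 is only a removable singularity, not a pole.

Poles of f: {-6}

Final answer: {-6}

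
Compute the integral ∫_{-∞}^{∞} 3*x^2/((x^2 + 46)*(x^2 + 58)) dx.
Let f(z) = 3*z^2/((z^2 + 46)*(z^2 + 58)). The denominator has no real zeros and deg Q - deg P = 2 ≥ 2, so the integral of f over the upper semicircle |z| = R tends to 0 as R → ∞. Closing the contour in the upper half-plane,
  ∫_{-∞}^{∞} f(x) dx = 2πi · Σ Res(f, z_k)  over the poles with Im z_k > 0.

Zeros of the denominator: z^2 + 58 = 0 gives z = ±sqrt(58)*I; z^2 + 46 = 0 gives z = ±sqrt(46)*I.
Upper half-plane: z = sqrt(46)*I, z = sqrt(58)*I (simple).

Each pole is a simple zero of Q(z) = z^4 + 104*z^2 + 2668, so Res(f, z₀) = P(z₀)/Q'(z₀) with P(z) = 3*z^2, Q'(z) = 4*z^3 + 208*z:
  Res(f, sqrt(46)*I) = (-138)/(24*sqrt(46)*I) = sqrt(46)*I/8
  Res(f, sqrt(58)*I) = (-174)/(-24*sqrt(58)*I) = -sqrt(58)*I/8

Sum of residues: I*(-sqrt(58) + sqrt(46))/8
∫_{-∞}^{∞} f(x) dx = 2πi · (I*(-sqrt(58) + sqrt(46))/8) = pi*(-sqrt(46) + sqrt(58))/4

Final answer: pi*(-sqrt(46) + sqrt(58))/4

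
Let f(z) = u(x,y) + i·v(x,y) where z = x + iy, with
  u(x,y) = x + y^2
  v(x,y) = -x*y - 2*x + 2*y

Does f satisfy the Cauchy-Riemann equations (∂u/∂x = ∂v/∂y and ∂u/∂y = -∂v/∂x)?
∂u/∂x = 1
∂v/∂y = 2 - x
∂u/∂y = 2*y
∂v/∂x = -y - 2
∂u/∂x ≠ ∂v/∂y and ∂u/∂y ≠ -∂v/∂x; the Cauchy-Riemann equations are not satisfied, so f is not analytic.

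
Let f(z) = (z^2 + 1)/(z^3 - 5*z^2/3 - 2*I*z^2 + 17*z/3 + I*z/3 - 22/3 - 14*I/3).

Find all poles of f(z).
{-2*I, 2/3 + 3*I, 1 + I}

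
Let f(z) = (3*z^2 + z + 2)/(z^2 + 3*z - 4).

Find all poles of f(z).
{-4, 1}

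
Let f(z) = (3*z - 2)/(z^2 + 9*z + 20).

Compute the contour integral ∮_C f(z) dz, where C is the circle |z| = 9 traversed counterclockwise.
By the residue theorem, ∮_C f(z) dz = 2πi · (sum of the residues of f at the poles inside |z| = 9).

The denominator factors as (z + 5)*(z + 4), so the singularities of f are simple poles at z = -5, z = -4.
  |-5|² = 25 < 81 = 9², so this pole is inside the contour.
  |-4|² = 16 < 81 = 9², so this pole is inside the contour.

With P(z) = 3*z - 2 and Q(z) = z^2 + 9*z + 20, each pole is simple, so Res(f, z₀) = P(z₀)/Q'(z₀) with Q'(z) = 2*z + 9.
  Res(f, -5) = P(-5)/Q'(-5) = (-17)/(-1) = 17
  Res(f, -4) = P(-4)/Q'(-4) = (-14)/(1) = -14

Sum of residues inside C: 3
∮_C f(z) dz = 2πi · (3) = 6*I*pi

Final answer: 6*I*pi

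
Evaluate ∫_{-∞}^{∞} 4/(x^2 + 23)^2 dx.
2*sqrt(23)*pi/529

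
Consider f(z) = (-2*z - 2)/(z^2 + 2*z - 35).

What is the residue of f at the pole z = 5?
Write f(z) = P(z)/Q(z) with P(z) = -2*z - 2 and Q(z) = z^2 + 2*z - 35.
The denominator factors as Q(z) = (z + 7)*(z - 5), so z = 5 is a simple zero of Q and P is analytic there; z = 5 is therefore a simple pole and
  Res(f, z₀) = P(z₀)/Q'(z₀).

Q'(z) = 2*z + 2, so Q'(5) = 12.
P(5) = -12.

Res(f, 5) = (-12)/(12) = -1

Final answer: -1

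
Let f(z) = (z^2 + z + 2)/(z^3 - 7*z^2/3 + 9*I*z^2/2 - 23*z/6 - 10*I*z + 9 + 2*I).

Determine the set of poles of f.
The singularities of f are the zeros of the denominator. Factoring,
  z^3 - 7*z^2/3 + 9*I*z^2/2 - 23*z/6 - 10*I*z + 9 + 2*I = (z - 1/3 + 3*I/2)*(z - 2)*(z + 3*I)
so the candidates are z = 1/3 - 3*I/2, z = 2, z = -3*I.

Check the numerator P(z) = z^2 + z + 2 at each one:
  P(1/3 - 3*I/2) = 7/36 - 5*I/2 ≠ 0, so z = 1/3 - 3*I/2 is a (simple) pole.
  P(2) = 8 ≠ 0, so z = 2 is a (simple) pole.
  P(-3*I) = -7 - 3*I ≠ 0, so z = -3*I is a (simple) pole.

Poles of f: {-3*I, 1/3 - 3*I/2, 2}

Final answer: {-3*I, 1/3 - 3*I/2, 2}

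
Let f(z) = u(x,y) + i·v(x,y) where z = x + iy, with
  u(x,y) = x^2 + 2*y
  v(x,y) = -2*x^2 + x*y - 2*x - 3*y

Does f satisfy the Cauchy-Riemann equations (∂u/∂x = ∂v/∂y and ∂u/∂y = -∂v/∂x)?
∂u/∂x = 2*x
∂v/∂y = x - 3
∂u/∂y = 2
∂v/∂x = -4*x + y - 2
∂u/∂x ≠ ∂v/∂y and ∂u/∂y ≠ -∂v/∂x; the Cauchy-Riemann equations are not satisfied, so f is not analytic.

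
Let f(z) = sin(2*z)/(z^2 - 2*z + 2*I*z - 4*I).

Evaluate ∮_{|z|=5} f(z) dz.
By the residue theorem, ∮_C f(z) dz = 2πi · (sum of the residues of f at the poles inside |z| = 5).

The denominator factors as (z - 2)*(z + 2*I), so the singularities of f are simple poles at z = 2, z = -2*I.
  |2|² = 4 < 25 = 5², so this pole is inside the contour.
  |-2*I|² = 4 < 25 = 5², so this pole is inside the contour.

With P(z) = sin(2*z) and Q(z) = z^2 - 2*z + 2*I*z - 4*I, each pole is simple, so Res(f, z₀) = P(z₀)/Q'(z₀) with Q'(z) = 2*z - 2 + 2*I.
  Res(f, 2) = P(2)/Q'(2) = (sin(4))/(2 + 2*I) = (1/4 - I/4)*sin(4)
  Res(f, -2*I) = P(-2*I)/Q'(-2*I) = (-I*sinh(4))/(-2 - 2*I) = (1/4 + I/4)*sinh(4)

Sum of residues inside C: (1/4 - I/4)*sin(4) + (1/4 + I/4)*sinh(4)
∮_C f(z) dz = 2πi · ((1/4 - I/4)*sin(4) + (1/4 + I/4)*sinh(4)) = pi*(1/2 + I/2)*sin(4) + pi*(-1/2 + I/2)*sinh(4)

Final answer: pi*(1/2 + I/2)*sin(4) + pi*(-1/2 + I/2)*sinh(4)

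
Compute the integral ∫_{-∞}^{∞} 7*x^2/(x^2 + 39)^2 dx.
Let f(z) = 7*z^2/(z^2 + 39)^2. The denominator has no real zeros and deg Q - deg P = 2 ≥ 2, so the integral of f over the upper semicircle |z| = R tends to 0 as R → ∞. Closing the contour in the upper half-plane,
  ∫_{-∞}^{∞} f(x) dx = 2πi · Σ Res(f, z_k)  over the poles with Im z_k > 0.

Zeros of the denominator: z^2 + 39 = 0 gives z = ±sqrt(39)*I.
Upper half-plane: z = sqrt(39)*I (a pole of order 2).

Write f(z) = g(z)/(z - sqrt(39)*I)^2 with g(z) = 7*z^2/(z + sqrt(39)*I)^2. For a double pole, Res(f, z₀) = g'(z₀):
  g'(z) = 14*sqrt(39)*I*z/(z + sqrt(39)*I)^3
  Res(f, sqrt(39)*I) = g'(sqrt(39)*I) = -7*sqrt(39)*I/156

∫_{-∞}^{∞} f(x) dx = 2πi · (-7*sqrt(39)*I/156) = 7*sqrt(39)*pi/78

Final answer: 7*sqrt(39)*pi/78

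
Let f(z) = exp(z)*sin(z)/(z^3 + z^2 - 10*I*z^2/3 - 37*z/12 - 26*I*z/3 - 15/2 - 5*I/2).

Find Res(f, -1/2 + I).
Write f(z) = P(z)/Q(z) with P(z) = exp(z)*sin(z) and Q(z) = z^3 + z^2 - 10*I*z^2/3 - 37*z/12 - 26*I*z/3 - 15/2 - 5*I/2.
The denominator factors as Q(z) = (z + 2 + 2*I/3)*(z - 3/2 - 3*I)*(z + 1/2 - I), so z = -1/2 + I is a simple zero of Q and P is analytic there; z = -1/2 + I is therefore a simple pole and
  Res(f, z₀) = P(z₀)/Q'(z₀).

Q'(z) = 3*z^2 + 2*z - 20*I*z/3 - 37/12 - 26*I/3, so Q'(-1/2 + I) = 1/3 - 19*I/3.
P(-1/2 + I) = -exp(-1/2 + I)*sin(1/2 - I).

Res(f, -1/2 + I) = (-exp(-1/2 + I)*sin(1/2 - I))/(1/3 - 19*I/3) = (-3/362 - 57*I/362)*exp(-1/2 + I)*sin(1/2 - I)

Final answer: (-3/362 - 57*I/362)*exp(-1/2 + I)*sin(1/2 - I)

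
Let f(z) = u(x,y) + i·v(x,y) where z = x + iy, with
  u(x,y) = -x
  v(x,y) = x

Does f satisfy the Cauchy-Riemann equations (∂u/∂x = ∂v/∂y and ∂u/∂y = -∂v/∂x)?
∂u/∂x = -1
∂v/∂y = 0
∂u/∂y = 0
∂v/∂x = 1
∂u/∂x ≠ ∂v/∂y and ∂u/∂y ≠ -∂v/∂x; the Cauchy-Riemann equations are not satisfied, so f is not analytic.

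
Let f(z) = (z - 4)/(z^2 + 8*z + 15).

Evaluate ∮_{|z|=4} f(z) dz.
-7*I*pi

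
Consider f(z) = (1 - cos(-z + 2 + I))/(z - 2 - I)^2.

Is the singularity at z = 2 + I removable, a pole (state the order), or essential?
removable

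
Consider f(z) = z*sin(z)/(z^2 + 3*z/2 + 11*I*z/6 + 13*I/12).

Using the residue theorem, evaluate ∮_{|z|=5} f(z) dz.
pi*(-15/29 - 81*I/29)*sin(1 + 3*I/2) + pi*(15/29 + 23*I/29)*sin(1/2 + I/3)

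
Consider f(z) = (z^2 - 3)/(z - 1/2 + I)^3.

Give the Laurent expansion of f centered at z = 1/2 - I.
(-15/4 - I)/(z - 1/2 + I)^3 + (1 - 2*I)/(z - 1/2 + I)^2 + 1/(z - 1/2 + I)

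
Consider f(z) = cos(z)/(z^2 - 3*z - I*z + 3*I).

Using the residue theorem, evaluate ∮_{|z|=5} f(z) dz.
pi*(1/5 - 3*I/5)*cosh(1) + pi*(-1/5 + 3*I/5)*cos(3)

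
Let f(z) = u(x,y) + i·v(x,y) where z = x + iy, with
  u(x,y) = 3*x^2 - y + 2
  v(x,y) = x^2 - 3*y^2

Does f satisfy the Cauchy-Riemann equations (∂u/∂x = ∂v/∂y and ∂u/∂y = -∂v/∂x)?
∂u/∂x = 6*x
∂v/∂y = -6*y
∂u/∂y = -1
∂v/∂x = 2*x
∂u/∂x ≠ ∂v/∂y and ∂u/∂y ≠ -∂v/∂x; the Cauchy-Riemann equations are not satisfied, so f is not analytic.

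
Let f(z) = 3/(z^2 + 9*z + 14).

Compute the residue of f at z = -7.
-3/5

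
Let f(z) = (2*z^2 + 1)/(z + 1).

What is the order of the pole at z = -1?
Factor the denominator:
  z + 1 = (z + 1)

The numerator P(z) = 2*z^2 + 1 has P(-1) = 3 ≠ 0, so no factor of (z + 1) cancels.
Near z = -1 we can therefore write f(z) = g(z)/(z + 1) with g analytic at -1 and g(-1) ≠ 0 (g is just the numerator).

Hence z = -1 is a pole of order 1.

Final answer: 1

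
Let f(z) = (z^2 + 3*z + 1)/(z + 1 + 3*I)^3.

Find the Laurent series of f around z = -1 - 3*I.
Put w = z - (-1 - 3*I), i.e. z = w - 1 - 3*I. The denominator is w^3, so it suffices to rewrite the numerator in powers of w.

P(z) = z^2 + 3*z + 1
P(w - 1 - 3*I) = -10 - 3*I + (1 - 6*I)*w + w^2

Dividing each term by w^3:
  f = (-10 - 3*I)/w^3 + (1 - 6*I)/w^2 + 1/w

Substituting back w = z + 1 + 3*I:
  f(z) = (-10 - 3*I)/(z + 1 + 3*I)^3 + (1 - 6*I)/(z + 1 + 3*I)^2 + 1/(z + 1 + 3*I)

The series is finite because the numerator is a polynomial; the negative powers form the principal part, and the coefficient of 1/(z + 1 + 3*I) gives Res(f, -1 - 3*I) = 1.

Final answer: (-10 - 3*I)/(z + 1 + 3*I)^3 + (1 - 6*I)/(z + 1 + 3*I)^2 + 1/(z + 1 + 3*I)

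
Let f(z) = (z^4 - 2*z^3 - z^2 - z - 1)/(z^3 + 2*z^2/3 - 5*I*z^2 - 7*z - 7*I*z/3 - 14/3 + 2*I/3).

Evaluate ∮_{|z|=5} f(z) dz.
By the residue theorem, ∮_C f(z) dz = 2πi · (sum of the residues of f at the poles inside |z| = 5).

The denominator factors as (z + 2/3)*(z + 1 - 3*I)*(z - 1 - 2*I), so the singularities of f are simple poles at z = -2/3, z = -1 + 3*I, z = 1 + 2*I.
  |-2/3|² = 4/9 < 25 = 5², so this pole is inside the contour.
  |-1 + 3*I|² = 10 < 25 = 5², so this pole is inside the contour.
  |1 + 2*I|² = 5 < 25 = 5², so this pole is inside the contour.

With P(z) = z^4 - 2*z^3 - z^2 - z - 1 and Q(z) = z^3 + 2*z^2/3 - 5*I*z^2 - 7*z - 7*I*z/3 - 14/3 + 2*I/3, each pole is simple, so Res(f, z₀) = P(z₀)/Q'(z₀) with Q'(z) = 3*z^2 + 4*z/3 - 10*I*z - 7 - 7*I/3.
  Res(f, -2/3) = P(-2/3)/Q'(-2/3) = (1/81)/(-59/9 + 13*I/3) = -59/45018 - 13*I/15006
  Res(f, -1 + 3*I) = P(-1 + 3*I)/Q'(-1 + 3*I) = (-16 + 135*I)/(-7/3 - 19*I/3) = -7359/410 - 3747*I/410
  Res(f, 1 + 2*I) = P(1 + 2*I)/Q'(1 + 2*I) = (16 - 26*I)/(16/3 + 7*I/3) = 222/305 - 1584*I/305

Sum of residues inside C: -155/9 - 43*I/3
∮_C f(z) dz = 2πi · (-155/9 - 43*I/3) = pi*(86/3 - 310*I/9)

Final answer: pi*(86/3 - 310*I/9)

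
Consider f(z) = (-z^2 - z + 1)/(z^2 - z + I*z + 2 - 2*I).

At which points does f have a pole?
The singularities of f are the zeros of the denominator. Factoring,
  z^2 - z + I*z + 2 - 2*I = (z + 2*I)*(z - 1 - I)
so the candidates are z = -2*I, z = 1 + I.

Check the numerator P(z) = -z^2 - z + 1 at each one:
  P(-2*I) = 5 + 2*I ≠ 0, so z = -2*I is a (simple) pole.
  P(1 + I) = -3*I ≠ 0, so z = 1 + I is a (simple) pole.

Poles of f: {-2*I, 1 + I}

Final answer: {-2*I, 1 + I}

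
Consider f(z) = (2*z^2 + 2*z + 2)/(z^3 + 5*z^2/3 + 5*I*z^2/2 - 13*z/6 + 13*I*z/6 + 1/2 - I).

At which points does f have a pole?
The singularities of f are the zeros of the denominator. Factoring,
  z^3 + 5*z^2/3 + 5*I*z^2/2 - 13*z/6 + 13*I*z/6 + 1/2 - I = (z + 2 + I)*(z + 3*I/2)*(z - 1/3)
so the candidates are z = -2 - I, z = -3*I/2, z = 1/3.

Check the numerator P(z) = 2*z^2 + 2*z + 2 at each one:
  P(-2 - I) = 4 + 6*I ≠ 0, so z = -2 - I is a (simple) pole.
  P(-3*I/2) = -5/2 - 3*I ≠ 0, so z = -3*I/2 is a (simple) pole.
  P(1/3) = 26/9 ≠ 0, so z = 1/3 is a (simple) pole.

Poles of f: {-2 - I, -3*I/2, 1/3}

Final answer: {-2 - I, -3*I/2, 1/3}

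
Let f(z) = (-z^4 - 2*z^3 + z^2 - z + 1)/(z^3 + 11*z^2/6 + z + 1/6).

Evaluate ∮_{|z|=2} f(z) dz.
83*I*pi/18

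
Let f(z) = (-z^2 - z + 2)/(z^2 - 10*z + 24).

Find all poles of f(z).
The singularities of f are the zeros of the denominator. Factoring,
  z^2 - 10*z + 24 = (z - 4)*(z - 6)
so the candidates are z = 4, z = 6.

Check the numerator P(z) = -z^2 - z + 2 at each one:
  P(4) = -18 ≠ 0, so z = 4 is a (simple) pole.
  P(6) = -40 ≠ 0, so z = 6 is a (simple) pole.

Poles of f: {4, 6}

Final answer: {4, 6}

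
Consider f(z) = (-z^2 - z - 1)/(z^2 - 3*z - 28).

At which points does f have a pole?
The singularities of f are the zeros of the denominator. Factoring,
  z^2 - 3*z - 28 = (z + 4)*(z - 7)
so the candidates are z = -4, z = 7.

Check the numerator P(z) = -z^2 - z - 1 at each one:
  P(-4) = -13 ≠ 0, so z = -4 is a (simple) pole.
  P(7) = -57 ≠ 0, so z = 7 is a (simple) pole.

Poles of f: {-4, 7}

Final answer: {-4, 7}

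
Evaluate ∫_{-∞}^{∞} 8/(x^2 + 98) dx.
Let f(z) = 8/(z^2 + 98). The denominator has no real zeros and deg Q - deg P = 2 ≥ 2, so the integral of f over the upper semicircle |z| = R tends to 0 as R → ∞. Closing the contour in the upper half-plane,
  ∫_{-∞}^{∞} f(x) dx = 2πi · Σ Res(f, z_k)  over the poles with Im z_k > 0.

Zeros of the denominator: z^2 + 98 = 0 gives z = ±7*sqrt(2)*I.
Upper half-plane: z = 7*sqrt(2)*I (simple).

Each pole is a simple zero of Q(z) = z^2 + 98, so Res(f, z₀) = P(z₀)/Q'(z₀) with P(z) = 8, Q'(z) = 2*z:
  Res(f, 7*sqrt(2)*I) = (8)/(14*sqrt(2)*I) = -2*sqrt(2)*I/7

∫_{-∞}^{∞} f(x) dx = 2πi · (-2*sqrt(2)*I/7) = 4*sqrt(2)*pi/7

Final answer: 4*sqrt(2)*pi/7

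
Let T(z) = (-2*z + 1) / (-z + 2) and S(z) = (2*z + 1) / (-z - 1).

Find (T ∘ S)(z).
(T ∘ S)(z) = T(S(z)) = ((-2)*S(z) + (1))/((-1)*S(z) + (2)). Multiply numerator and denominator by -z - 1:
  numerator:   (-2)*(2*z + 1) + (1)*(-z - 1) = -5*z - 3
  denominator: (-1)*(2*z + 1) + (2)*(-z - 1) = -4*z - 3
(T ∘ S)(z) = (-5*z - 3)/(-4*z - 3) = (5*z + 3)/(4*z + 3)

Final answer: (5*z + 3)/(4*z + 3)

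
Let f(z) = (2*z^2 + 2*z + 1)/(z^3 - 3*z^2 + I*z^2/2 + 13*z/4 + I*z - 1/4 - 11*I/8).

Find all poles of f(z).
The singularities of f are the zeros of the denominator. Factoring,
  z^3 - 3*z^2 + I*z^2/2 + 13*z/4 + I*z - 1/4 - 11*I/8 = (z - I/2)*(z - 1 - I/2)*(z - 2 + 3*I/2)
so the candidates are z = I/2, z = 1 + I/2, z = 2 - 3*I/2.

Check the numerator P(z) = 2*z^2 + 2*z + 1 at each one:
  P(I/2) = 1/2 + I ≠ 0, so z = I/2 is a (simple) pole.
  P(1 + I/2) = 9/2 + 3*I ≠ 0, so z = 1 + I/2 is a (simple) pole.
  P(2 - 3*I/2) = 17/2 - 15*I ≠ 0, so z = 2 - 3*I/2 is a (simple) pole.

Poles of f: {I/2, 1 + I/2, 2 - 3*I/2}

Final answer: {I/2, 1 + I/2, 2 - 3*I/2}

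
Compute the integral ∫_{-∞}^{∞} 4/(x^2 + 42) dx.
Let f(z) = 4/(z^2 + 42). The denominator has no real zeros and deg Q - deg P = 2 ≥ 2, so the integral of f over the upper semicircle |z| = R tends to 0 as R → ∞. Closing the contour in the upper half-plane,
  ∫_{-∞}^{∞} f(x) dx = 2πi · Σ Res(f, z_k)  over the poles with Im z_k > 0.

Zeros of the denominator: z^2 + 42 = 0 gives z = ±sqrt(42)*I.
Upper half-plane: z = sqrt(42)*I (simple).

Each pole is a simple zero of Q(z) = z^2 + 42, so Res(f, z₀) = P(z₀)/Q'(z₀) with P(z) = 4, Q'(z) = 2*z:
  Res(f, sqrt(42)*I) = (4)/(2*sqrt(42)*I) = -sqrt(42)*I/21

∫_{-∞}^{∞} f(x) dx = 2πi · (-sqrt(42)*I/21) = 2*sqrt(42)*pi/21

Final answer: 2*sqrt(42)*pi/21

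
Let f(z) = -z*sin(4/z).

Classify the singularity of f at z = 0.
Let u = z. Then
  sin(4/u) = Σ_{k≥0} (-1)^k (4)^(2k+1)/((2k+1)!·u^(2k+1)) = 4/u - 32/(3*u^3) + 128/(15*u^5) + ...
which has infinitely many negative powers of u, so sin(4/z) has an essential singularity at z = 0.
The extra factor z is a nonzero polynomial; if the product had at most a pole at z = 0, dividing by that polynomial would leave sin(4/z) with at most a pole too — contradiction. (Equivalently, the product's Laurent series still has infinitely many negative powers.)
So the singularity is essential.

Final answer: essential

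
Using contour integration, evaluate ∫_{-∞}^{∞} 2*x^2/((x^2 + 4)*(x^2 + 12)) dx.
Let f(z) = 2*z^2/((z^2 + 4)*(z^2 + 12)). The denominator has no real zeros and deg Q - deg P = 2 ≥ 2, so the integral of f over the upper semicircle |z| = R tends to 0 as R → ∞. Closing the contour in the upper half-plane,
  ∫_{-∞}^{∞} f(x) dx = 2πi · Σ Res(f, z_k)  over the poles with Im z_k > 0.

Zeros of the denominator: z^2 + 4 = 0 gives z = ±2*I; z^2 + 12 = 0 gives z = ±2*sqrt(3)*I.
Upper half-plane: z = 2*I, z = 2*sqrt(3)*I (simple).

Each pole is a simple zero of Q(z) = z^4 + 16*z^2 + 48, so Res(f, z₀) = P(z₀)/Q'(z₀) with P(z) = 2*z^2, Q'(z) = 4*z^3 + 32*z:
  Res(f, 2*I) = (-8)/(32*I) = I/4
  Res(f, 2*sqrt(3)*I) = (-24)/(-32*sqrt(3)*I) = -sqrt(3)*I/4

Sum of residues: I*(1 - sqrt(3))/4
∫_{-∞}^{∞} f(x) dx = 2πi · (I*(1 - sqrt(3))/4) = pi*(-1 + sqrt(3))/2

Final answer: pi*(-1 + sqrt(3))/2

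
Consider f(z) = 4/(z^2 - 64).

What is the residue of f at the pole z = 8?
Write f(z) = P(z)/Q(z) with P(z) = 4 and Q(z) = z^2 - 64.
The denominator factors as Q(z) = (z - 8)*(z + 8), so z = 8 is a simple zero of Q and P is analytic there; z = 8 is therefore a simple pole and
  Res(f, z₀) = P(z₀)/Q'(z₀).

Q'(z) = 2*z, so Q'(8) = 16.
P(8) = 4.

Res(f, 8) = (4)/(16) = 1/4

Final answer: 1/4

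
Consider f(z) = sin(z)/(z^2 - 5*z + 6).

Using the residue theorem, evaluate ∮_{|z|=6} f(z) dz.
-2*I*pi*sin(2) + 2*I*pi*sin(3)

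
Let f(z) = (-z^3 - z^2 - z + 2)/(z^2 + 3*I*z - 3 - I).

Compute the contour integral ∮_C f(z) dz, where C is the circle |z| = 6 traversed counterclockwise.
By the residue theorem, ∮_C f(z) dz = 2πi · (sum of the residues of f at the poles inside |z| = 6).

The denominator factors as (z - 1 + I)*(z + 1 + 2*I), so the singularities of f are simple poles at z = 1 - I, z = -1 - 2*I.
  |1 - I|² = 2 < 36 = 6², so this pole is inside the contour.
  |-1 - 2*I|² = 5 < 36 = 6², so this pole is inside the contour.

With P(z) = -z^3 - z^2 - z + 2 and Q(z) = z^2 + 3*I*z - 3 - I, each pole is simple, so Res(f, z₀) = P(z₀)/Q'(z₀) with Q'(z) = 2*z + 3*I.
  Res(f, 1 - I) = P(1 - I)/Q'(1 - I) = (3 + 5*I)/(2 + I) = 11/5 + 7*I/5
  Res(f, -1 - 2*I) = P(-1 - 2*I)/Q'(-1 - 2*I) = (-5 - 4*I)/(-2 - I) = 14/5 + 3*I/5

Sum of residues inside C: 5 + 2*I
∮_C f(z) dz = 2πi · (5 + 2*I) = pi*(-4 + 10*I)

Final answer: pi*(-4 + 10*I)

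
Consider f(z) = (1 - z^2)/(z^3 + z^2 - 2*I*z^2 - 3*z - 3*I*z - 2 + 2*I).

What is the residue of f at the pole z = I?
Write f(z) = P(z)/Q(z) with P(z) = 1 - z^2 and Q(z) = z^3 + z^2 - 2*I*z^2 - 3*z - 3*I*z - 2 + 2*I.
The denominator factors as Q(z) = (z - I)*(z + 2)*(z - 1 - I), so z = I is a simple zero of Q and P is analytic there; z = I is therefore a simple pole and
  Res(f, z₀) = P(z₀)/Q'(z₀).

Q'(z) = 3*z^2 + 2*z - 4*I*z - 3 - 3*I, so Q'(I) = -2 - I.
P(I) = 2.

Res(f, I) = (2)/(-2 - I) = -4/5 + 2*I/5

Final answer: -4/5 + 2*I/5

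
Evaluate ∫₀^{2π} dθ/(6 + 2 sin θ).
Call the integral J. The integrand is 2π-periodic and we integrate over a full period, so shifting θ does not change the value (θ → θ + π/2 turns sin θ into cos θ). Hence
  J = ∫₀^{2π} dθ/(6 + 2 cos θ).
Put z = e^{iθ}: then cos θ = (z + 1/z)/2, dθ = dz/(iz), and z runs once counterclockwise around |z| = 1:
  J = ∮_{|z|=1} 1/(6 + 2*(z + 1/z)/2) · dz/(iz) = (2/i) ∮_{|z|=1} dz/(2*z^2 + 12*z + 2).
The roots of 2*z^2 + 12*z + 2 are z = (-6 ± sqrt(6^2 - 2^2))/2, with sqrt(32) = 4*sqrt(2); their product is 1, so only z₊ = -3 + 2*sqrt(2) lies inside the unit circle (z₋ = -3 - 2*sqrt(2) lies outside).
z₊ is a simple zero of q(z) = 2*z^2 + 12*z + 2, so Res(1/q, z₊) = 1/q'(z₊) with q'(z) = 4*z + 12; and q'(z₊) = 2*(z₊ - z₋) = 8*sqrt(2).
Therefore J = (2/i) · 2πi · 1/(8*sqrt(2)) = 2*pi/(4*sqrt(2)) = sqrt(2)*pi/4

Final answer: sqrt(2)*pi/4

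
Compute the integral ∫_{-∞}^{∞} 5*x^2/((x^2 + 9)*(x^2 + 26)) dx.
Let f(z) = 5*z^2/((z^2 + 9)*(z^2 + 26)). The denominator has no real zeros and deg Q - deg P = 2 ≥ 2, so the integral of f over the upper semicircle |z| = R tends to 0 as R → ∞. Closing the contour in the upper half-plane,
  ∫_{-∞}^{∞} f(x) dx = 2πi · Σ Res(f, z_k)  over the poles with Im z_k > 0.

Zeros of the denominator: z^2 + 9 = 0 gives z = ±3*I; z^2 + 26 = 0 gives z = ±sqrt(26)*I.
Upper half-plane: z = 3*I, z = sqrt(26)*I (simple).

Each pole is a simple zero of Q(z) = z^4 + 35*z^2 + 234, so Res(f, z₀) = P(z₀)/Q'(z₀) with P(z) = 5*z^2, Q'(z) = 4*z^3 + 70*z:
  Res(f, 3*I) = (-45)/(102*I) = 15*I/34
  Res(f, sqrt(26)*I) = (-130)/(-34*sqrt(26)*I) = -5*sqrt(26)*I/34

Sum of residues: 5*I*(3 - sqrt(26))/34
∫_{-∞}^{∞} f(x) dx = 2πi · (5*I*(3 - sqrt(26))/34) = 5*pi*(-3 + sqrt(26))/17

Final answer: 5*pi*(-3 + sqrt(26))/17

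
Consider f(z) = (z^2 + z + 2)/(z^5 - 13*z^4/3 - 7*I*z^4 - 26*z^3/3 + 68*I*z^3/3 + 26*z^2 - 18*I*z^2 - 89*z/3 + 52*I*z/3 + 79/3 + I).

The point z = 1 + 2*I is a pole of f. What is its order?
4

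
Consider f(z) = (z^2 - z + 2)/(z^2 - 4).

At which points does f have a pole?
The singularities of f are the zeros of the denominator. Factoring,
  z^2 - 4 = (z - 2)*(z + 2)
so the candidates are z = 2, z = -2.

Check the numerator P(z) = z^2 - z + 2 at each one:
  P(2) = 4 ≠ 0, so z = 2 is a (simple) pole.
  P(-2) = 8 ≠ 0, so z = -2 is a (simple) pole.

Poles of f: {-2, 2}

Final answer: {-2, 2}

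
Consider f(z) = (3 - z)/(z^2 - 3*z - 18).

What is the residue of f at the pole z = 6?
-1/3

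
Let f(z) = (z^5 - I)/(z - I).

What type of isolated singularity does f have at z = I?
The numerator vanishes at z = I ((I)^5 = I), so it is divisible by z - I:
  z^5 - I = (z - I)*(z^4 + I*z^3 - z^2 - I*z + 1)
Hence for z ≠ I, f(z) = z^4 + I*z^3 - z^2 - I*z + 1, a polynomial, and lim_{z→I} f(z) = 5 is finite.
So the singularity is removable.

Final answer: removable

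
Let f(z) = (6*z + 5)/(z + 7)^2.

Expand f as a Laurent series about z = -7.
Put w = z - (-7), i.e. z = w - 7. The denominator is w^2, so it suffices to rewrite the numerator in powers of w.

P(z) = 6*z + 5
P(w - 7) = -37 + 6*w

Dividing each term by w^2:
  f = -37/w^2 + 6/w

Substituting back w = z + 7:
  f(z) = -37/(z + 7)^2 + 6/(z + 7)

The series is finite because the numerator is a polynomial; the negative powers form the principal part, and the coefficient of 1/(z + 7) gives Res(f, -7) = 6.

Final answer: -37/(z + 7)^2 + 6/(z + 7)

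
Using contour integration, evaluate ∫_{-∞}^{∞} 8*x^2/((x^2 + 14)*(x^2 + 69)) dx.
Let f(z) = 8*z^2/((z^2 + 14)*(z^2 + 69)). The denominator has no real zeros and deg Q - deg P = 2 ≥ 2, so the integral of f over the upper semicircle |z| = R tends to 0 as R → ∞. Closing the contour in the upper half-plane,
  ∫_{-∞}^{∞} f(x) dx = 2πi · Σ Res(f, z_k)  over the poles with Im z_k > 0.

Zeros of the denominator: z^2 + 14 = 0 gives z = ±sqrt(14)*I; z^2 + 69 = 0 gives z = ±sqrt(69)*I.
Upper half-plane: z = sqrt(14)*I, z = sqrt(69)*I (simple).

Each pole is a simple zero of Q(z) = z^4 + 83*z^2 + 966, so Res(f, z₀) = P(z₀)/Q'(z₀) with P(z) = 8*z^2, Q'(z) = 4*z^3 + 166*z:
  Res(f, sqrt(14)*I) = (-112)/(110*sqrt(14)*I) = 4*sqrt(14)*I/55
  Res(f, sqrt(69)*I) = (-552)/(-110*sqrt(69)*I) = -4*sqrt(69)*I/55

Sum of residues: 4*I*(-sqrt(69) + sqrt(14))/55
∫_{-∞}^{∞} f(x) dx = 2πi · (4*I*(-sqrt(69) + sqrt(14))/55) = 8*pi*(-sqrt(14) + sqrt(69))/55

Final answer: 8*pi*(-sqrt(14) + sqrt(69))/55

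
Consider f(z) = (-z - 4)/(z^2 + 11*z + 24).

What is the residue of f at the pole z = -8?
-4/5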